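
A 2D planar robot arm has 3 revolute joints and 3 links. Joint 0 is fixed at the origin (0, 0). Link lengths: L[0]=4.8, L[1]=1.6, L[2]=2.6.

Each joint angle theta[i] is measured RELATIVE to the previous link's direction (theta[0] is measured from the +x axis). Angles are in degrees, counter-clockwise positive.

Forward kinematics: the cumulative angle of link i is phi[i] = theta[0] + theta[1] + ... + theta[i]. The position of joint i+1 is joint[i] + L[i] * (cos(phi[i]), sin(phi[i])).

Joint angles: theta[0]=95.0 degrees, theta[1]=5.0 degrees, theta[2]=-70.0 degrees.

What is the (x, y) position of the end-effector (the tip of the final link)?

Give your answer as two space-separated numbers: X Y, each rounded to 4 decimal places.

joint[0] = (0.0000, 0.0000)  (base)
link 0: phi[0] = 95 = 95 deg
  cos(95 deg) = -0.0872, sin(95 deg) = 0.9962
  joint[1] = (0.0000, 0.0000) + 4.8 * (-0.0872, 0.9962) = (0.0000 + -0.4183, 0.0000 + 4.7817) = (-0.4183, 4.7817)
link 1: phi[1] = 95 + 5 = 100 deg
  cos(100 deg) = -0.1736, sin(100 deg) = 0.9848
  joint[2] = (-0.4183, 4.7817) + 1.6 * (-0.1736, 0.9848) = (-0.4183 + -0.2778, 4.7817 + 1.5757) = (-0.6962, 6.3574)
link 2: phi[2] = 95 + 5 + -70 = 30 deg
  cos(30 deg) = 0.8660, sin(30 deg) = 0.5000
  joint[3] = (-0.6962, 6.3574) + 2.6 * (0.8660, 0.5000) = (-0.6962 + 2.2517, 6.3574 + 1.3000) = (1.5555, 7.6574)
End effector: (1.5555, 7.6574)

Answer: 1.5555 7.6574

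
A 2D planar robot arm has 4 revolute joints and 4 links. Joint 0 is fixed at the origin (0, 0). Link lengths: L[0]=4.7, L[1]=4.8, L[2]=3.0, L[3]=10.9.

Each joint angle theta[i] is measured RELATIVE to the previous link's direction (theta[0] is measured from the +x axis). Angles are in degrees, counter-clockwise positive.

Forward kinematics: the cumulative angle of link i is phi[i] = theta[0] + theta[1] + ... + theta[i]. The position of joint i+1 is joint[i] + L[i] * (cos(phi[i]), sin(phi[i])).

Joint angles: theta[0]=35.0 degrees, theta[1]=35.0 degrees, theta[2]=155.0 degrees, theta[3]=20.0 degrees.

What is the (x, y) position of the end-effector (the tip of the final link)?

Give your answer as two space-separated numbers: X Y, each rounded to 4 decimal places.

Answer: -1.2361 -4.7937

Derivation:
joint[0] = (0.0000, 0.0000)  (base)
link 0: phi[0] = 35 = 35 deg
  cos(35 deg) = 0.8192, sin(35 deg) = 0.5736
  joint[1] = (0.0000, 0.0000) + 4.7 * (0.8192, 0.5736) = (0.0000 + 3.8500, 0.0000 + 2.6958) = (3.8500, 2.6958)
link 1: phi[1] = 35 + 35 = 70 deg
  cos(70 deg) = 0.3420, sin(70 deg) = 0.9397
  joint[2] = (3.8500, 2.6958) + 4.8 * (0.3420, 0.9397) = (3.8500 + 1.6417, 2.6958 + 4.5105) = (5.4917, 7.2063)
link 2: phi[2] = 35 + 35 + 155 = 225 deg
  cos(225 deg) = -0.7071, sin(225 deg) = -0.7071
  joint[3] = (5.4917, 7.2063) + 3 * (-0.7071, -0.7071) = (5.4917 + -2.1213, 7.2063 + -2.1213) = (3.3704, 5.0850)
link 3: phi[3] = 35 + 35 + 155 + 20 = 245 deg
  cos(245 deg) = -0.4226, sin(245 deg) = -0.9063
  joint[4] = (3.3704, 5.0850) + 10.9 * (-0.4226, -0.9063) = (3.3704 + -4.6065, 5.0850 + -9.8788) = (-1.2361, -4.7937)
End effector: (-1.2361, -4.7937)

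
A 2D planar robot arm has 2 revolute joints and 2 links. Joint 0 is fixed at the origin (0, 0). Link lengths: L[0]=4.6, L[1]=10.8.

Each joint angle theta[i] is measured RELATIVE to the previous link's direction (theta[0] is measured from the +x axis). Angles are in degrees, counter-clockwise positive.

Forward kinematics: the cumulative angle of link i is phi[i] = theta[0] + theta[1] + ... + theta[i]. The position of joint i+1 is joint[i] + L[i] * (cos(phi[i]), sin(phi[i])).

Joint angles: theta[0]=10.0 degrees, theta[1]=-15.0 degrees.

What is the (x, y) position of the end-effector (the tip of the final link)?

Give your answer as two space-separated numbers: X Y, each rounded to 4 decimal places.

Answer: 15.2890 -0.1425

Derivation:
joint[0] = (0.0000, 0.0000)  (base)
link 0: phi[0] = 10 = 10 deg
  cos(10 deg) = 0.9848, sin(10 deg) = 0.1736
  joint[1] = (0.0000, 0.0000) + 4.6 * (0.9848, 0.1736) = (0.0000 + 4.5301, 0.0000 + 0.7988) = (4.5301, 0.7988)
link 1: phi[1] = 10 + -15 = -5 deg
  cos(-5 deg) = 0.9962, sin(-5 deg) = -0.0872
  joint[2] = (4.5301, 0.7988) + 10.8 * (0.9962, -0.0872) = (4.5301 + 10.7589, 0.7988 + -0.9413) = (15.2890, -0.1425)
End effector: (15.2890, -0.1425)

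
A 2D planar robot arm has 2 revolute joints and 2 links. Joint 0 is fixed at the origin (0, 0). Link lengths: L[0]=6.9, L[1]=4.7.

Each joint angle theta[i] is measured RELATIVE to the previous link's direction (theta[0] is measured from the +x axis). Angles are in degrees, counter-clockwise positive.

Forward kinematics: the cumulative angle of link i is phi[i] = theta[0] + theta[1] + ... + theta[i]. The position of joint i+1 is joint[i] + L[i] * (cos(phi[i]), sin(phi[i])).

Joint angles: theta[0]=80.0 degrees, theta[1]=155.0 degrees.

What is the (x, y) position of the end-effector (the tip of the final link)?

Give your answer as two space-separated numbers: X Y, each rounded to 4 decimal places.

joint[0] = (0.0000, 0.0000)  (base)
link 0: phi[0] = 80 = 80 deg
  cos(80 deg) = 0.1736, sin(80 deg) = 0.9848
  joint[1] = (0.0000, 0.0000) + 6.9 * (0.1736, 0.9848) = (0.0000 + 1.1982, 0.0000 + 6.7952) = (1.1982, 6.7952)
link 1: phi[1] = 80 + 155 = 235 deg
  cos(235 deg) = -0.5736, sin(235 deg) = -0.8192
  joint[2] = (1.1982, 6.7952) + 4.7 * (-0.5736, -0.8192) = (1.1982 + -2.6958, 6.7952 + -3.8500) = (-1.4976, 2.9452)
End effector: (-1.4976, 2.9452)

Answer: -1.4976 2.9452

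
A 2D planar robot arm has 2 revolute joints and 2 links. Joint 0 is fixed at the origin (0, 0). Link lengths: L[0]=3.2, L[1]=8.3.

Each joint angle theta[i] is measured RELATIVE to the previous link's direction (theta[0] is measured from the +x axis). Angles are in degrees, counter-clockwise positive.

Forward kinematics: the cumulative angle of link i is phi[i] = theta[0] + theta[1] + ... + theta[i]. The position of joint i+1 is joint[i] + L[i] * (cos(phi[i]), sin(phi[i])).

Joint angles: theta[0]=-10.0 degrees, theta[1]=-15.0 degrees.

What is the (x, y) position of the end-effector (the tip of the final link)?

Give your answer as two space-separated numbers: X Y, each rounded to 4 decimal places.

Answer: 10.6737 -4.0634

Derivation:
joint[0] = (0.0000, 0.0000)  (base)
link 0: phi[0] = -10 = -10 deg
  cos(-10 deg) = 0.9848, sin(-10 deg) = -0.1736
  joint[1] = (0.0000, 0.0000) + 3.2 * (0.9848, -0.1736) = (0.0000 + 3.1514, 0.0000 + -0.5557) = (3.1514, -0.5557)
link 1: phi[1] = -10 + -15 = -25 deg
  cos(-25 deg) = 0.9063, sin(-25 deg) = -0.4226
  joint[2] = (3.1514, -0.5557) + 8.3 * (0.9063, -0.4226) = (3.1514 + 7.5224, -0.5557 + -3.5077) = (10.6737, -4.0634)
End effector: (10.6737, -4.0634)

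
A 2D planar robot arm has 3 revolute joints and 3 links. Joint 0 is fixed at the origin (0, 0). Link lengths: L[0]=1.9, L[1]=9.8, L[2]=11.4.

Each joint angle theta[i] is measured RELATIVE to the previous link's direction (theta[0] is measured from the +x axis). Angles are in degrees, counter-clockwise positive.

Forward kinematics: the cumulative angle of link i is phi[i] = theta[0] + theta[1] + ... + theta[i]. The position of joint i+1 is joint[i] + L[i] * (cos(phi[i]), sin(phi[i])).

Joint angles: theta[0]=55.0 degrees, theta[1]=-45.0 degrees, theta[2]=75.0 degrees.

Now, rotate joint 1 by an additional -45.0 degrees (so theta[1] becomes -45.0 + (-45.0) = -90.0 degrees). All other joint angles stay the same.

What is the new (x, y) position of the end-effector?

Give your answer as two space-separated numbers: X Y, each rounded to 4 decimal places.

joint[0] = (0.0000, 0.0000)  (base)
link 0: phi[0] = 55 = 55 deg
  cos(55 deg) = 0.5736, sin(55 deg) = 0.8192
  joint[1] = (0.0000, 0.0000) + 1.9 * (0.5736, 0.8192) = (0.0000 + 1.0898, 0.0000 + 1.5564) = (1.0898, 1.5564)
link 1: phi[1] = 55 + -90 = -35 deg
  cos(-35 deg) = 0.8192, sin(-35 deg) = -0.5736
  joint[2] = (1.0898, 1.5564) + 9.8 * (0.8192, -0.5736) = (1.0898 + 8.0277, 1.5564 + -5.6210) = (9.1175, -4.0647)
link 2: phi[2] = 55 + -90 + 75 = 40 deg
  cos(40 deg) = 0.7660, sin(40 deg) = 0.6428
  joint[3] = (9.1175, -4.0647) + 11.4 * (0.7660, 0.6428) = (9.1175 + 8.7329, -4.0647 + 7.3278) = (17.8504, 3.2631)
End effector: (17.8504, 3.2631)

Answer: 17.8504 3.2631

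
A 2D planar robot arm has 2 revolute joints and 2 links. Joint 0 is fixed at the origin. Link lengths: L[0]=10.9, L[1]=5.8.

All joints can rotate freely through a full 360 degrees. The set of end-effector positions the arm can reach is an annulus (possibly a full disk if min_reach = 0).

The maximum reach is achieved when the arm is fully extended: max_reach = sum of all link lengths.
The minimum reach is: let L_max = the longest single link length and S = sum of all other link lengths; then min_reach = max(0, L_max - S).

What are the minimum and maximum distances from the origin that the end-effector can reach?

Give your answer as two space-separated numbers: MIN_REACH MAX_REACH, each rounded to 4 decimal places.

Link lengths: [10.9, 5.8]
max_reach = 10.9 + 5.8 = 16.7
L_max = max([10.9, 5.8]) = 10.9
S (sum of others) = 16.7 - 10.9 = 5.8
min_reach = max(0, 10.9 - 5.8) = max(0, 5.1) = 5.1

Answer: 5.1000 16.7000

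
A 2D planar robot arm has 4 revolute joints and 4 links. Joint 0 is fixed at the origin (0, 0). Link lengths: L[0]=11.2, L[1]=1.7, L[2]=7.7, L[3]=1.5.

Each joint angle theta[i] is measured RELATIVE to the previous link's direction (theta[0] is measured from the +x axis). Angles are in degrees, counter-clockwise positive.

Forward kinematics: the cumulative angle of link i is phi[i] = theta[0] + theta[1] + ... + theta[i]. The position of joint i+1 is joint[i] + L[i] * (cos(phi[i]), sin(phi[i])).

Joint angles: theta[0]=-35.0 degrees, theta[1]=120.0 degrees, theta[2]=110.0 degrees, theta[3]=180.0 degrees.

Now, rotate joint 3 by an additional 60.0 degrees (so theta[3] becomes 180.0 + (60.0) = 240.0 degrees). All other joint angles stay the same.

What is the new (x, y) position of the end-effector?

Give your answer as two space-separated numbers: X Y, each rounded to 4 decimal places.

joint[0] = (0.0000, 0.0000)  (base)
link 0: phi[0] = -35 = -35 deg
  cos(-35 deg) = 0.8192, sin(-35 deg) = -0.5736
  joint[1] = (0.0000, 0.0000) + 11.2 * (0.8192, -0.5736) = (0.0000 + 9.1745, 0.0000 + -6.4241) = (9.1745, -6.4241)
link 1: phi[1] = -35 + 120 = 85 deg
  cos(85 deg) = 0.0872, sin(85 deg) = 0.9962
  joint[2] = (9.1745, -6.4241) + 1.7 * (0.0872, 0.9962) = (9.1745 + 0.1482, -6.4241 + 1.6935) = (9.3227, -4.7305)
link 2: phi[2] = -35 + 120 + 110 = 195 deg
  cos(195 deg) = -0.9659, sin(195 deg) = -0.2588
  joint[3] = (9.3227, -4.7305) + 7.7 * (-0.9659, -0.2588) = (9.3227 + -7.4376, -4.7305 + -1.9929) = (1.8850, -6.7234)
link 3: phi[3] = -35 + 120 + 110 + 240 = 435 deg
  cos(435 deg) = 0.2588, sin(435 deg) = 0.9659
  joint[4] = (1.8850, -6.7234) + 1.5 * (0.2588, 0.9659) = (1.8850 + 0.3882, -6.7234 + 1.4489) = (2.2733, -5.2745)
End effector: (2.2733, -5.2745)

Answer: 2.2733 -5.2745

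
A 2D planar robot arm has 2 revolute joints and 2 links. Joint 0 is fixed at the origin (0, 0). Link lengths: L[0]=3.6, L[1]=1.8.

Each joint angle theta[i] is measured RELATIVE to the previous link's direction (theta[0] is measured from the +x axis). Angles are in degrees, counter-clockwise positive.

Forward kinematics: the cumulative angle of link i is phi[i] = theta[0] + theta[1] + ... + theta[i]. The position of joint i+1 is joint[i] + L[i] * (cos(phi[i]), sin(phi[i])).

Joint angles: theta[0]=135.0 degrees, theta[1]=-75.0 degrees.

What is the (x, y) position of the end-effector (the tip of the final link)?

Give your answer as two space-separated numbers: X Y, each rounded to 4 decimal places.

Answer: -1.6456 4.1044

Derivation:
joint[0] = (0.0000, 0.0000)  (base)
link 0: phi[0] = 135 = 135 deg
  cos(135 deg) = -0.7071, sin(135 deg) = 0.7071
  joint[1] = (0.0000, 0.0000) + 3.6 * (-0.7071, 0.7071) = (0.0000 + -2.5456, 0.0000 + 2.5456) = (-2.5456, 2.5456)
link 1: phi[1] = 135 + -75 = 60 deg
  cos(60 deg) = 0.5000, sin(60 deg) = 0.8660
  joint[2] = (-2.5456, 2.5456) + 1.8 * (0.5000, 0.8660) = (-2.5456 + 0.9000, 2.5456 + 1.5588) = (-1.6456, 4.1044)
End effector: (-1.6456, 4.1044)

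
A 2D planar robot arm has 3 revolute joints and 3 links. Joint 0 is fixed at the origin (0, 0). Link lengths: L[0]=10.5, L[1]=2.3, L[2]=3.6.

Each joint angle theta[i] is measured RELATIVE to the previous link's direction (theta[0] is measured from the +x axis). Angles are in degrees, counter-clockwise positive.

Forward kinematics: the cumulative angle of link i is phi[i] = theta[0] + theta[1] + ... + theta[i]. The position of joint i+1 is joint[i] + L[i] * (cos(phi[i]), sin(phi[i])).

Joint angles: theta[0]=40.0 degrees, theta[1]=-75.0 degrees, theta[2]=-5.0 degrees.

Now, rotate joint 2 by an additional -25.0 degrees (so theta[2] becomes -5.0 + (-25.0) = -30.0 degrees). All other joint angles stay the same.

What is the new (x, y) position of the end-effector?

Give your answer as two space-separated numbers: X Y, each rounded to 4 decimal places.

joint[0] = (0.0000, 0.0000)  (base)
link 0: phi[0] = 40 = 40 deg
  cos(40 deg) = 0.7660, sin(40 deg) = 0.6428
  joint[1] = (0.0000, 0.0000) + 10.5 * (0.7660, 0.6428) = (0.0000 + 8.0435, 0.0000 + 6.7493) = (8.0435, 6.7493)
link 1: phi[1] = 40 + -75 = -35 deg
  cos(-35 deg) = 0.8192, sin(-35 deg) = -0.5736
  joint[2] = (8.0435, 6.7493) + 2.3 * (0.8192, -0.5736) = (8.0435 + 1.8840, 6.7493 + -1.3192) = (9.9275, 5.4300)
link 2: phi[2] = 40 + -75 + -30 = -65 deg
  cos(-65 deg) = 0.4226, sin(-65 deg) = -0.9063
  joint[3] = (9.9275, 5.4300) + 3.6 * (0.4226, -0.9063) = (9.9275 + 1.5214, 5.4300 + -3.2627) = (11.4489, 2.1673)
End effector: (11.4489, 2.1673)

Answer: 11.4489 2.1673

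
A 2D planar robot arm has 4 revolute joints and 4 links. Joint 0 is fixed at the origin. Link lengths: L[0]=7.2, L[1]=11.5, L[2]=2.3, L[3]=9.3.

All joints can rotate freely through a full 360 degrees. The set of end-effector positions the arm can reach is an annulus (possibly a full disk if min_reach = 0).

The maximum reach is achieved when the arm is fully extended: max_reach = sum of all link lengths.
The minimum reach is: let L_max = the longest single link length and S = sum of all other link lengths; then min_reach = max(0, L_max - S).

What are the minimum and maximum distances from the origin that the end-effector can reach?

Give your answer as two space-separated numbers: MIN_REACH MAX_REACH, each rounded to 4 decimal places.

Link lengths: [7.2, 11.5, 2.3, 9.3]
max_reach = 7.2 + 11.5 + 2.3 + 9.3 = 30.3
L_max = max([7.2, 11.5, 2.3, 9.3]) = 11.5
S (sum of others) = 30.3 - 11.5 = 18.8
min_reach = max(0, 11.5 - 18.8) = max(0, -7.3) = 0

Answer: 0.0000 30.3000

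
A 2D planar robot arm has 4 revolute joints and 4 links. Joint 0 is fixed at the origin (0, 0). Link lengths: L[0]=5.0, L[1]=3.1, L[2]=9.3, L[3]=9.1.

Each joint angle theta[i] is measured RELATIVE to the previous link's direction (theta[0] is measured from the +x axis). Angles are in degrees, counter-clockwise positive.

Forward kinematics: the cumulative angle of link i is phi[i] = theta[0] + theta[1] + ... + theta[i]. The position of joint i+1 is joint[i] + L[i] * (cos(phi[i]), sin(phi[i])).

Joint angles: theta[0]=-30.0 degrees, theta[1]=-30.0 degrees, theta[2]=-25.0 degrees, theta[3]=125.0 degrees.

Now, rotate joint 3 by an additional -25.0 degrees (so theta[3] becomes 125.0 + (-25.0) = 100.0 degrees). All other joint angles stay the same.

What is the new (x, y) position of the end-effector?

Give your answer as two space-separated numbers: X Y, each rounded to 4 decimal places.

Answer: 15.4806 -12.0940

Derivation:
joint[0] = (0.0000, 0.0000)  (base)
link 0: phi[0] = -30 = -30 deg
  cos(-30 deg) = 0.8660, sin(-30 deg) = -0.5000
  joint[1] = (0.0000, 0.0000) + 5 * (0.8660, -0.5000) = (0.0000 + 4.3301, 0.0000 + -2.5000) = (4.3301, -2.5000)
link 1: phi[1] = -30 + -30 = -60 deg
  cos(-60 deg) = 0.5000, sin(-60 deg) = -0.8660
  joint[2] = (4.3301, -2.5000) + 3.1 * (0.5000, -0.8660) = (4.3301 + 1.5500, -2.5000 + -2.6847) = (5.8801, -5.1847)
link 2: phi[2] = -30 + -30 + -25 = -85 deg
  cos(-85 deg) = 0.0872, sin(-85 deg) = -0.9962
  joint[3] = (5.8801, -5.1847) + 9.3 * (0.0872, -0.9962) = (5.8801 + 0.8105, -5.1847 + -9.2646) = (6.6907, -14.4493)
link 3: phi[3] = -30 + -30 + -25 + 100 = 15 deg
  cos(15 deg) = 0.9659, sin(15 deg) = 0.2588
  joint[4] = (6.6907, -14.4493) + 9.1 * (0.9659, 0.2588) = (6.6907 + 8.7899, -14.4493 + 2.3553) = (15.4806, -12.0940)
End effector: (15.4806, -12.0940)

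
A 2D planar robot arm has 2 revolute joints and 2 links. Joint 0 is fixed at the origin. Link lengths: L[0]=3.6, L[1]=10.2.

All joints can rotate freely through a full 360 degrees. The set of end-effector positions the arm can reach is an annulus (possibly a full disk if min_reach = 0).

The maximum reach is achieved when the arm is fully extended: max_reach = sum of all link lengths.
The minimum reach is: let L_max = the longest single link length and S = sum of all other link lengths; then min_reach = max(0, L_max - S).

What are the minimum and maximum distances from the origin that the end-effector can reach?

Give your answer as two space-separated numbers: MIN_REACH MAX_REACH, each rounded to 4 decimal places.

Link lengths: [3.6, 10.2]
max_reach = 3.6 + 10.2 = 13.8
L_max = max([3.6, 10.2]) = 10.2
S (sum of others) = 13.8 - 10.2 = 3.6
min_reach = max(0, 10.2 - 3.6) = max(0, 6.6) = 6.6

Answer: 6.6000 13.8000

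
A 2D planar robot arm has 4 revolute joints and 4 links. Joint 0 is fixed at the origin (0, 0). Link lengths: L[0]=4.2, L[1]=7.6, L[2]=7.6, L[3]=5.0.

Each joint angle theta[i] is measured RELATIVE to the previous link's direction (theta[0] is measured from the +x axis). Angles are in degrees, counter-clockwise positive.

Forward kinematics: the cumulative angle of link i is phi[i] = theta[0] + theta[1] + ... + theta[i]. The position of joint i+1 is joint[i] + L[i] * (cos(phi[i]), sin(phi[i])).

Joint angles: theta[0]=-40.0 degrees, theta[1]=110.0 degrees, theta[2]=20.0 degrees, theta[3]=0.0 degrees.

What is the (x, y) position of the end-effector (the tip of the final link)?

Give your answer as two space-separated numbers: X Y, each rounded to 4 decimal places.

Answer: 5.8167 17.0420

Derivation:
joint[0] = (0.0000, 0.0000)  (base)
link 0: phi[0] = -40 = -40 deg
  cos(-40 deg) = 0.7660, sin(-40 deg) = -0.6428
  joint[1] = (0.0000, 0.0000) + 4.2 * (0.7660, -0.6428) = (0.0000 + 3.2174, 0.0000 + -2.6997) = (3.2174, -2.6997)
link 1: phi[1] = -40 + 110 = 70 deg
  cos(70 deg) = 0.3420, sin(70 deg) = 0.9397
  joint[2] = (3.2174, -2.6997) + 7.6 * (0.3420, 0.9397) = (3.2174 + 2.5994, -2.6997 + 7.1417) = (5.8167, 4.4420)
link 2: phi[2] = -40 + 110 + 20 = 90 deg
  cos(90 deg) = 0.0000, sin(90 deg) = 1.0000
  joint[3] = (5.8167, 4.4420) + 7.6 * (0.0000, 1.0000) = (5.8167 + 0.0000, 4.4420 + 7.6000) = (5.8167, 12.0420)
link 3: phi[3] = -40 + 110 + 20 + 0 = 90 deg
  cos(90 deg) = 0.0000, sin(90 deg) = 1.0000
  joint[4] = (5.8167, 12.0420) + 5 * (0.0000, 1.0000) = (5.8167 + 0.0000, 12.0420 + 5.0000) = (5.8167, 17.0420)
End effector: (5.8167, 17.0420)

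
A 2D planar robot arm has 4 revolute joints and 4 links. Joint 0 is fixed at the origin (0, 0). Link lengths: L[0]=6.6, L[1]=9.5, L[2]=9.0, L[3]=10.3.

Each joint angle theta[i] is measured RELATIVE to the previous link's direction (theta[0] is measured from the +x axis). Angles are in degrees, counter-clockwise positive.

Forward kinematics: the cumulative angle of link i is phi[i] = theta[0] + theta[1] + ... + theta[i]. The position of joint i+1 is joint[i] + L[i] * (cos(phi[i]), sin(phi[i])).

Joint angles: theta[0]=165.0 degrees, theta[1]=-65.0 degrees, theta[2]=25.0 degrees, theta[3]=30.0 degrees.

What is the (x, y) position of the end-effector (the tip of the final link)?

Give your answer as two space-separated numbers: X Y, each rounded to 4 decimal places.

joint[0] = (0.0000, 0.0000)  (base)
link 0: phi[0] = 165 = 165 deg
  cos(165 deg) = -0.9659, sin(165 deg) = 0.2588
  joint[1] = (0.0000, 0.0000) + 6.6 * (-0.9659, 0.2588) = (0.0000 + -6.3751, 0.0000 + 1.7082) = (-6.3751, 1.7082)
link 1: phi[1] = 165 + -65 = 100 deg
  cos(100 deg) = -0.1736, sin(100 deg) = 0.9848
  joint[2] = (-6.3751, 1.7082) + 9.5 * (-0.1736, 0.9848) = (-6.3751 + -1.6497, 1.7082 + 9.3557) = (-8.0248, 11.0639)
link 2: phi[2] = 165 + -65 + 25 = 125 deg
  cos(125 deg) = -0.5736, sin(125 deg) = 0.8192
  joint[3] = (-8.0248, 11.0639) + 9 * (-0.5736, 0.8192) = (-8.0248 + -5.1622, 11.0639 + 7.3724) = (-13.1870, 18.4362)
link 3: phi[3] = 165 + -65 + 25 + 30 = 155 deg
  cos(155 deg) = -0.9063, sin(155 deg) = 0.4226
  joint[4] = (-13.1870, 18.4362) + 10.3 * (-0.9063, 0.4226) = (-13.1870 + -9.3350, 18.4362 + 4.3530) = (-22.5219, 22.7892)
End effector: (-22.5219, 22.7892)

Answer: -22.5219 22.7892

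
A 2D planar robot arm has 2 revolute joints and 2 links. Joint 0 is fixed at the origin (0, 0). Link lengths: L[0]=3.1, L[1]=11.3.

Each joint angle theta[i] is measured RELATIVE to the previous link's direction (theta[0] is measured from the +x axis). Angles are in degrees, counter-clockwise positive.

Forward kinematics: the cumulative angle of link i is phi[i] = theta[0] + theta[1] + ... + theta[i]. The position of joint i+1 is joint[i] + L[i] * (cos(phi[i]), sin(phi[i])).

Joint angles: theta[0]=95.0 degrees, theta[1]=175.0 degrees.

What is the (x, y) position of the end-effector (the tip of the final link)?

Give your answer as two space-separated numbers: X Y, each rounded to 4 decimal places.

Answer: -0.2702 -8.2118

Derivation:
joint[0] = (0.0000, 0.0000)  (base)
link 0: phi[0] = 95 = 95 deg
  cos(95 deg) = -0.0872, sin(95 deg) = 0.9962
  joint[1] = (0.0000, 0.0000) + 3.1 * (-0.0872, 0.9962) = (0.0000 + -0.2702, 0.0000 + 3.0882) = (-0.2702, 3.0882)
link 1: phi[1] = 95 + 175 = 270 deg
  cos(270 deg) = -0.0000, sin(270 deg) = -1.0000
  joint[2] = (-0.2702, 3.0882) + 11.3 * (-0.0000, -1.0000) = (-0.2702 + -0.0000, 3.0882 + -11.3000) = (-0.2702, -8.2118)
End effector: (-0.2702, -8.2118)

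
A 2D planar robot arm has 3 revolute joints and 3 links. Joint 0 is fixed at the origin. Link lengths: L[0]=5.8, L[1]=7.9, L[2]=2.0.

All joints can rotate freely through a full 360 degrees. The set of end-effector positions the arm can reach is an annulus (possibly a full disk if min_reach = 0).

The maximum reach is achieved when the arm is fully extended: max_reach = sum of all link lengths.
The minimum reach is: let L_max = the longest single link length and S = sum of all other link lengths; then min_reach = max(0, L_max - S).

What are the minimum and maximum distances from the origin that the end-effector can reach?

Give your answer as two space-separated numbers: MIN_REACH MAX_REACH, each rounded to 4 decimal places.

Answer: 0.1000 15.7000

Derivation:
Link lengths: [5.8, 7.9, 2.0]
max_reach = 5.8 + 7.9 + 2 = 15.7
L_max = max([5.8, 7.9, 2.0]) = 7.9
S (sum of others) = 15.7 - 7.9 = 7.8
min_reach = max(0, 7.9 - 7.8) = max(0, 0.1) = 0.1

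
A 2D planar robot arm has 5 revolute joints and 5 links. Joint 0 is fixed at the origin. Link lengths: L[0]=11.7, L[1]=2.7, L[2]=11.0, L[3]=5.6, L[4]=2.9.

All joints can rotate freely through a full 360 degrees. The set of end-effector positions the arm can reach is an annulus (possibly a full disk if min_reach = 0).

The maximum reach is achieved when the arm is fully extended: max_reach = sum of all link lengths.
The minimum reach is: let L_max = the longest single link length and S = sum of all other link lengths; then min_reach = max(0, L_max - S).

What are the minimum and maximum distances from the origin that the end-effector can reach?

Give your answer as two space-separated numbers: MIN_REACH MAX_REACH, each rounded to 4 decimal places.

Answer: 0.0000 33.9000

Derivation:
Link lengths: [11.7, 2.7, 11.0, 5.6, 2.9]
max_reach = 11.7 + 2.7 + 11 + 5.6 + 2.9 = 33.9
L_max = max([11.7, 2.7, 11.0, 5.6, 2.9]) = 11.7
S (sum of others) = 33.9 - 11.7 = 22.2
min_reach = max(0, 11.7 - 22.2) = max(0, -10.5) = 0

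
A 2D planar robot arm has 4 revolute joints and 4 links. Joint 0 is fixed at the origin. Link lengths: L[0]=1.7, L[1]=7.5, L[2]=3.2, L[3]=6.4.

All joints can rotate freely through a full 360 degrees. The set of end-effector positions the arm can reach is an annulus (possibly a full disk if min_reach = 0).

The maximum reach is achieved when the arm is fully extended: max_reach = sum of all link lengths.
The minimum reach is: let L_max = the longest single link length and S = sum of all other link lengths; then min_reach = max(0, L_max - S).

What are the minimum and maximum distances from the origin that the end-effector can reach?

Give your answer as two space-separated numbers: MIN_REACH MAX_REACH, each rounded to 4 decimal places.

Link lengths: [1.7, 7.5, 3.2, 6.4]
max_reach = 1.7 + 7.5 + 3.2 + 6.4 = 18.8
L_max = max([1.7, 7.5, 3.2, 6.4]) = 7.5
S (sum of others) = 18.8 - 7.5 = 11.3
min_reach = max(0, 7.5 - 11.3) = max(0, -3.8) = 0

Answer: 0.0000 18.8000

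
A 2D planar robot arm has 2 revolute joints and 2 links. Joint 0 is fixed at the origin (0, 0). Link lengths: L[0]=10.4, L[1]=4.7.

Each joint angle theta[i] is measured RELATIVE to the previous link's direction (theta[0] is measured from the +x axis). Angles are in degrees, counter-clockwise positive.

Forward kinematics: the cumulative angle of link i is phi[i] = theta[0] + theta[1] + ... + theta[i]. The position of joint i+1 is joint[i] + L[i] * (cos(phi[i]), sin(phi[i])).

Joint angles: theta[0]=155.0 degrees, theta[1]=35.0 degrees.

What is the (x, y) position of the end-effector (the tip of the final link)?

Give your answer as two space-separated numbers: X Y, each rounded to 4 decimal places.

joint[0] = (0.0000, 0.0000)  (base)
link 0: phi[0] = 155 = 155 deg
  cos(155 deg) = -0.9063, sin(155 deg) = 0.4226
  joint[1] = (0.0000, 0.0000) + 10.4 * (-0.9063, 0.4226) = (0.0000 + -9.4256, 0.0000 + 4.3952) = (-9.4256, 4.3952)
link 1: phi[1] = 155 + 35 = 190 deg
  cos(190 deg) = -0.9848, sin(190 deg) = -0.1736
  joint[2] = (-9.4256, 4.3952) + 4.7 * (-0.9848, -0.1736) = (-9.4256 + -4.6286, 4.3952 + -0.8161) = (-14.0542, 3.5791)
End effector: (-14.0542, 3.5791)

Answer: -14.0542 3.5791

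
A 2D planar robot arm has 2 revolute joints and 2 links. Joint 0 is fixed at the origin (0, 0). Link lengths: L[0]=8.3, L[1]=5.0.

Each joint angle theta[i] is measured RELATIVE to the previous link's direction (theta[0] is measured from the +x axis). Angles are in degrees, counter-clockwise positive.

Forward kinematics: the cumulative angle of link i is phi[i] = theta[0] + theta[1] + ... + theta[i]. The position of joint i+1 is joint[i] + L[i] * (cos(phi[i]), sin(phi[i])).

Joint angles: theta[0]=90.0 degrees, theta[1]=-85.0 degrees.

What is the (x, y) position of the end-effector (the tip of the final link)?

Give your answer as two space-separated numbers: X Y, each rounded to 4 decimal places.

Answer: 4.9810 8.7358

Derivation:
joint[0] = (0.0000, 0.0000)  (base)
link 0: phi[0] = 90 = 90 deg
  cos(90 deg) = 0.0000, sin(90 deg) = 1.0000
  joint[1] = (0.0000, 0.0000) + 8.3 * (0.0000, 1.0000) = (0.0000 + 0.0000, 0.0000 + 8.3000) = (0.0000, 8.3000)
link 1: phi[1] = 90 + -85 = 5 deg
  cos(5 deg) = 0.9962, sin(5 deg) = 0.0872
  joint[2] = (0.0000, 8.3000) + 5 * (0.9962, 0.0872) = (0.0000 + 4.9810, 8.3000 + 0.4358) = (4.9810, 8.7358)
End effector: (4.9810, 8.7358)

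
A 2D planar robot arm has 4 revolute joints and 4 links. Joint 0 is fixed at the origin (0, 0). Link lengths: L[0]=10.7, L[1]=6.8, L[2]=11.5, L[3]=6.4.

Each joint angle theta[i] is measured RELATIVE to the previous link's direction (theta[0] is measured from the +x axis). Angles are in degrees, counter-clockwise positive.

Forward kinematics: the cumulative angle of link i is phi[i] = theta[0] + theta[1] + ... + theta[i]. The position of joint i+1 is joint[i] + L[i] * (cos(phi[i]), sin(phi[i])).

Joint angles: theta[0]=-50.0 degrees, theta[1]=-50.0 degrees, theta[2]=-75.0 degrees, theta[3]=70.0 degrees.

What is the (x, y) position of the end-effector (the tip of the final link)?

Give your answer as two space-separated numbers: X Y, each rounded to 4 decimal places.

joint[0] = (0.0000, 0.0000)  (base)
link 0: phi[0] = -50 = -50 deg
  cos(-50 deg) = 0.6428, sin(-50 deg) = -0.7660
  joint[1] = (0.0000, 0.0000) + 10.7 * (0.6428, -0.7660) = (0.0000 + 6.8778, 0.0000 + -8.1967) = (6.8778, -8.1967)
link 1: phi[1] = -50 + -50 = -100 deg
  cos(-100 deg) = -0.1736, sin(-100 deg) = -0.9848
  joint[2] = (6.8778, -8.1967) + 6.8 * (-0.1736, -0.9848) = (6.8778 + -1.1808, -8.1967 + -6.6967) = (5.6970, -14.8934)
link 2: phi[2] = -50 + -50 + -75 = -175 deg
  cos(-175 deg) = -0.9962, sin(-175 deg) = -0.0872
  joint[3] = (5.6970, -14.8934) + 11.5 * (-0.9962, -0.0872) = (5.6970 + -11.4562, -14.8934 + -1.0023) = (-5.7592, -15.8957)
link 3: phi[3] = -50 + -50 + -75 + 70 = -105 deg
  cos(-105 deg) = -0.2588, sin(-105 deg) = -0.9659
  joint[4] = (-5.7592, -15.8957) + 6.4 * (-0.2588, -0.9659) = (-5.7592 + -1.6564, -15.8957 + -6.1819) = (-7.4157, -22.0776)
End effector: (-7.4157, -22.0776)

Answer: -7.4157 -22.0776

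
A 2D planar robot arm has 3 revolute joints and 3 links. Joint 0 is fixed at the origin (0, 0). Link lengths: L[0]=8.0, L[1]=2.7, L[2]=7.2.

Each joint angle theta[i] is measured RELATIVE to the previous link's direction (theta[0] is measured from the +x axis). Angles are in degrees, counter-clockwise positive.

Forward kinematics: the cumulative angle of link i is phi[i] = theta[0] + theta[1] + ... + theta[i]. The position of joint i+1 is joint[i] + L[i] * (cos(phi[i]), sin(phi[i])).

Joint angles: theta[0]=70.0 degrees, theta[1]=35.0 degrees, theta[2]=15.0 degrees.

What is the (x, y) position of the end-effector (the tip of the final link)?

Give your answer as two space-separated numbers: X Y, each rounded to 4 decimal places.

Answer: -1.5627 16.3609

Derivation:
joint[0] = (0.0000, 0.0000)  (base)
link 0: phi[0] = 70 = 70 deg
  cos(70 deg) = 0.3420, sin(70 deg) = 0.9397
  joint[1] = (0.0000, 0.0000) + 8 * (0.3420, 0.9397) = (0.0000 + 2.7362, 0.0000 + 7.5175) = (2.7362, 7.5175)
link 1: phi[1] = 70 + 35 = 105 deg
  cos(105 deg) = -0.2588, sin(105 deg) = 0.9659
  joint[2] = (2.7362, 7.5175) + 2.7 * (-0.2588, 0.9659) = (2.7362 + -0.6988, 7.5175 + 2.6080) = (2.0373, 10.1255)
link 2: phi[2] = 70 + 35 + 15 = 120 deg
  cos(120 deg) = -0.5000, sin(120 deg) = 0.8660
  joint[3] = (2.0373, 10.1255) + 7.2 * (-0.5000, 0.8660) = (2.0373 + -3.6000, 10.1255 + 6.2354) = (-1.5627, 16.3609)
End effector: (-1.5627, 16.3609)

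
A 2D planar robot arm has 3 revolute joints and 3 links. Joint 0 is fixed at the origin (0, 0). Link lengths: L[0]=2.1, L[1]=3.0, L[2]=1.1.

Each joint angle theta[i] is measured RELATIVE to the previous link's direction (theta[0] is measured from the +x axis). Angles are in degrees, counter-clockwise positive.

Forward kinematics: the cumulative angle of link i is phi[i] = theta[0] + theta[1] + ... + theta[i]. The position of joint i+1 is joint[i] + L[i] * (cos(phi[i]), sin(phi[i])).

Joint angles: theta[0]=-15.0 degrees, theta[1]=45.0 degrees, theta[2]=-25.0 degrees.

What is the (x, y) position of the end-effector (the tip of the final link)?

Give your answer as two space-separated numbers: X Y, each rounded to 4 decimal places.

Answer: 5.7223 1.0524

Derivation:
joint[0] = (0.0000, 0.0000)  (base)
link 0: phi[0] = -15 = -15 deg
  cos(-15 deg) = 0.9659, sin(-15 deg) = -0.2588
  joint[1] = (0.0000, 0.0000) + 2.1 * (0.9659, -0.2588) = (0.0000 + 2.0284, 0.0000 + -0.5435) = (2.0284, -0.5435)
link 1: phi[1] = -15 + 45 = 30 deg
  cos(30 deg) = 0.8660, sin(30 deg) = 0.5000
  joint[2] = (2.0284, -0.5435) + 3 * (0.8660, 0.5000) = (2.0284 + 2.5981, -0.5435 + 1.5000) = (4.6265, 0.9565)
link 2: phi[2] = -15 + 45 + -25 = 5 deg
  cos(5 deg) = 0.9962, sin(5 deg) = 0.0872
  joint[3] = (4.6265, 0.9565) + 1.1 * (0.9962, 0.0872) = (4.6265 + 1.0958, 0.9565 + 0.0959) = (5.7223, 1.0524)
End effector: (5.7223, 1.0524)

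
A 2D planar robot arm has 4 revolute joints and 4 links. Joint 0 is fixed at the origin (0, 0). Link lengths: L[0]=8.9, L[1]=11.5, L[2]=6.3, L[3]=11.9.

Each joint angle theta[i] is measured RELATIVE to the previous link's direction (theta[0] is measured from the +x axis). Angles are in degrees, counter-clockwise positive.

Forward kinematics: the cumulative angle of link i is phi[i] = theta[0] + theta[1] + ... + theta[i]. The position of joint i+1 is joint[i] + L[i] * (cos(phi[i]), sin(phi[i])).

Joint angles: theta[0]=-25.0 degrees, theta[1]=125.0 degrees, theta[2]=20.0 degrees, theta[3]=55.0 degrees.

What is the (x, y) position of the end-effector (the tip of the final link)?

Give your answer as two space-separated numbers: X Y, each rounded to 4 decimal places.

Answer: -8.9355 14.0571

Derivation:
joint[0] = (0.0000, 0.0000)  (base)
link 0: phi[0] = -25 = -25 deg
  cos(-25 deg) = 0.9063, sin(-25 deg) = -0.4226
  joint[1] = (0.0000, 0.0000) + 8.9 * (0.9063, -0.4226) = (0.0000 + 8.0661, 0.0000 + -3.7613) = (8.0661, -3.7613)
link 1: phi[1] = -25 + 125 = 100 deg
  cos(100 deg) = -0.1736, sin(100 deg) = 0.9848
  joint[2] = (8.0661, -3.7613) + 11.5 * (-0.1736, 0.9848) = (8.0661 + -1.9970, -3.7613 + 11.3253) = (6.0692, 7.5640)
link 2: phi[2] = -25 + 125 + 20 = 120 deg
  cos(120 deg) = -0.5000, sin(120 deg) = 0.8660
  joint[3] = (6.0692, 7.5640) + 6.3 * (-0.5000, 0.8660) = (6.0692 + -3.1500, 7.5640 + 5.4560) = (2.9192, 13.0199)
link 3: phi[3] = -25 + 125 + 20 + 55 = 175 deg
  cos(175 deg) = -0.9962, sin(175 deg) = 0.0872
  joint[4] = (2.9192, 13.0199) + 11.9 * (-0.9962, 0.0872) = (2.9192 + -11.8547, 13.0199 + 1.0372) = (-8.9355, 14.0571)
End effector: (-8.9355, 14.0571)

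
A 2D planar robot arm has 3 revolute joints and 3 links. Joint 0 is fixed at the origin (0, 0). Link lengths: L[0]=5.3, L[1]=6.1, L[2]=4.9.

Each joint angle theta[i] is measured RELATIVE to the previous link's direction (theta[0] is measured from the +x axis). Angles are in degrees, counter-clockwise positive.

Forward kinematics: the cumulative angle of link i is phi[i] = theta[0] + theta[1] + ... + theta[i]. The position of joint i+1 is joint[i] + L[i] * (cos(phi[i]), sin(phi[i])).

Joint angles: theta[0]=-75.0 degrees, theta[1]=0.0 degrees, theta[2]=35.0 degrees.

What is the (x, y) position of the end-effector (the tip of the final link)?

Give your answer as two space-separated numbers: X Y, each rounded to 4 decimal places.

joint[0] = (0.0000, 0.0000)  (base)
link 0: phi[0] = -75 = -75 deg
  cos(-75 deg) = 0.2588, sin(-75 deg) = -0.9659
  joint[1] = (0.0000, 0.0000) + 5.3 * (0.2588, -0.9659) = (0.0000 + 1.3717, 0.0000 + -5.1194) = (1.3717, -5.1194)
link 1: phi[1] = -75 + 0 = -75 deg
  cos(-75 deg) = 0.2588, sin(-75 deg) = -0.9659
  joint[2] = (1.3717, -5.1194) + 6.1 * (0.2588, -0.9659) = (1.3717 + 1.5788, -5.1194 + -5.8921) = (2.9505, -11.0116)
link 2: phi[2] = -75 + 0 + 35 = -40 deg
  cos(-40 deg) = 0.7660, sin(-40 deg) = -0.6428
  joint[3] = (2.9505, -11.0116) + 4.9 * (0.7660, -0.6428) = (2.9505 + 3.7536, -11.0116 + -3.1497) = (6.7042, -14.1612)
End effector: (6.7042, -14.1612)

Answer: 6.7042 -14.1612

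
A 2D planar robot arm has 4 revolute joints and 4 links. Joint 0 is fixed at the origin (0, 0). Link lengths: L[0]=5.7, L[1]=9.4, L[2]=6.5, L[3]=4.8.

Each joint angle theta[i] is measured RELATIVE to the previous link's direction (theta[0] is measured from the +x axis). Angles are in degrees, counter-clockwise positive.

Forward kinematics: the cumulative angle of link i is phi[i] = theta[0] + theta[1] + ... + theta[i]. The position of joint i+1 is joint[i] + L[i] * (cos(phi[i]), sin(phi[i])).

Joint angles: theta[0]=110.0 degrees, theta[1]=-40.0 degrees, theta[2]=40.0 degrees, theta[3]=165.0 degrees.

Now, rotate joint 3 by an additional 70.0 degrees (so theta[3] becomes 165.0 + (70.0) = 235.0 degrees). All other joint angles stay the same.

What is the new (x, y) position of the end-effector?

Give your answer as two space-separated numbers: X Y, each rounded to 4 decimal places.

Answer: 3.6788 19.0550

Derivation:
joint[0] = (0.0000, 0.0000)  (base)
link 0: phi[0] = 110 = 110 deg
  cos(110 deg) = -0.3420, sin(110 deg) = 0.9397
  joint[1] = (0.0000, 0.0000) + 5.7 * (-0.3420, 0.9397) = (0.0000 + -1.9495, 0.0000 + 5.3562) = (-1.9495, 5.3562)
link 1: phi[1] = 110 + -40 = 70 deg
  cos(70 deg) = 0.3420, sin(70 deg) = 0.9397
  joint[2] = (-1.9495, 5.3562) + 9.4 * (0.3420, 0.9397) = (-1.9495 + 3.2150, 5.3562 + 8.8331) = (1.2655, 14.1894)
link 2: phi[2] = 110 + -40 + 40 = 110 deg
  cos(110 deg) = -0.3420, sin(110 deg) = 0.9397
  joint[3] = (1.2655, 14.1894) + 6.5 * (-0.3420, 0.9397) = (1.2655 + -2.2231, 14.1894 + 6.1080) = (-0.9577, 20.2974)
link 3: phi[3] = 110 + -40 + 40 + 235 = 345 deg
  cos(345 deg) = 0.9659, sin(345 deg) = -0.2588
  joint[4] = (-0.9577, 20.2974) + 4.8 * (0.9659, -0.2588) = (-0.9577 + 4.6364, 20.2974 + -1.2423) = (3.6788, 19.0550)
End effector: (3.6788, 19.0550)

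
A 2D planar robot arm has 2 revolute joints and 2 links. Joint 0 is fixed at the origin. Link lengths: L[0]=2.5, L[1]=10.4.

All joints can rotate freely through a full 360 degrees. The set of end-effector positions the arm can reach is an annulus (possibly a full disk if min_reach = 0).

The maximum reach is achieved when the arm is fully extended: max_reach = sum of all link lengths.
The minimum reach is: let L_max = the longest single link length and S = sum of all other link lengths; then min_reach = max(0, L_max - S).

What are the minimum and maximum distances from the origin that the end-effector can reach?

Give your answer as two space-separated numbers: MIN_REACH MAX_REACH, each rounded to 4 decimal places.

Link lengths: [2.5, 10.4]
max_reach = 2.5 + 10.4 = 12.9
L_max = max([2.5, 10.4]) = 10.4
S (sum of others) = 12.9 - 10.4 = 2.5
min_reach = max(0, 10.4 - 2.5) = max(0, 7.9) = 7.9

Answer: 7.9000 12.9000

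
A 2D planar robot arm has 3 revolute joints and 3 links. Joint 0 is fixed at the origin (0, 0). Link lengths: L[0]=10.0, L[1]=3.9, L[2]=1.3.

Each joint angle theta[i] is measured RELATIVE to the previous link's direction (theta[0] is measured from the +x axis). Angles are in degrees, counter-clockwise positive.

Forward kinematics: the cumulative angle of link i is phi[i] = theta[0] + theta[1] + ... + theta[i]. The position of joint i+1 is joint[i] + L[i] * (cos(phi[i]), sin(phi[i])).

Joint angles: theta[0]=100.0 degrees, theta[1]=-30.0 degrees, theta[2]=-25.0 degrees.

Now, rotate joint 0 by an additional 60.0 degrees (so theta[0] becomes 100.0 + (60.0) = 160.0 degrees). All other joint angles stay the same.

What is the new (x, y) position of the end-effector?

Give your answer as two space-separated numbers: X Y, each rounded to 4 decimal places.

joint[0] = (0.0000, 0.0000)  (base)
link 0: phi[0] = 160 = 160 deg
  cos(160 deg) = -0.9397, sin(160 deg) = 0.3420
  joint[1] = (0.0000, 0.0000) + 10 * (-0.9397, 0.3420) = (0.0000 + -9.3969, 0.0000 + 3.4202) = (-9.3969, 3.4202)
link 1: phi[1] = 160 + -30 = 130 deg
  cos(130 deg) = -0.6428, sin(130 deg) = 0.7660
  joint[2] = (-9.3969, 3.4202) + 3.9 * (-0.6428, 0.7660) = (-9.3969 + -2.5069, 3.4202 + 2.9876) = (-11.9038, 6.4078)
link 2: phi[2] = 160 + -30 + -25 = 105 deg
  cos(105 deg) = -0.2588, sin(105 deg) = 0.9659
  joint[3] = (-11.9038, 6.4078) + 1.3 * (-0.2588, 0.9659) = (-11.9038 + -0.3365, 6.4078 + 1.2557) = (-12.2403, 7.6635)
End effector: (-12.2403, 7.6635)

Answer: -12.2403 7.6635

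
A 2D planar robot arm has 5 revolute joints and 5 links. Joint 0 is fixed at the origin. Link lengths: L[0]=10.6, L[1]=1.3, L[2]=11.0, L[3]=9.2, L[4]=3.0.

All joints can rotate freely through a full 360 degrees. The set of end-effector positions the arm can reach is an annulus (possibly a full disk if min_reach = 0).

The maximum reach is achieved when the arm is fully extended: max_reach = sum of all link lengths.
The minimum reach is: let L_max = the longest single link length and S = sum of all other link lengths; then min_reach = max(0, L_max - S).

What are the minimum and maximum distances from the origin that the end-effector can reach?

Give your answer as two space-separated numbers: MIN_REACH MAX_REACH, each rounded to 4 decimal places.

Answer: 0.0000 35.1000

Derivation:
Link lengths: [10.6, 1.3, 11.0, 9.2, 3.0]
max_reach = 10.6 + 1.3 + 11 + 9.2 + 3 = 35.1
L_max = max([10.6, 1.3, 11.0, 9.2, 3.0]) = 11
S (sum of others) = 35.1 - 11 = 24.1
min_reach = max(0, 11 - 24.1) = max(0, -13.1) = 0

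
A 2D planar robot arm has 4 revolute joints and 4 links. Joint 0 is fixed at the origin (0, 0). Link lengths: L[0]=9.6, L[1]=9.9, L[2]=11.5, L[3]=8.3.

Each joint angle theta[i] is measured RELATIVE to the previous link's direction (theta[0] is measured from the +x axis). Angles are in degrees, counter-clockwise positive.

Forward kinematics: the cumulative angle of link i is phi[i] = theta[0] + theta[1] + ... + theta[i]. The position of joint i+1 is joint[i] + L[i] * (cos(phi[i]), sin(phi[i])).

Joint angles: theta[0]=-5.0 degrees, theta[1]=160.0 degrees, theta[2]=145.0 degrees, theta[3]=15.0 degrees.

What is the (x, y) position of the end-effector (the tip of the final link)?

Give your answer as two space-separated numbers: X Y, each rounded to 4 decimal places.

joint[0] = (0.0000, 0.0000)  (base)
link 0: phi[0] = -5 = -5 deg
  cos(-5 deg) = 0.9962, sin(-5 deg) = -0.0872
  joint[1] = (0.0000, 0.0000) + 9.6 * (0.9962, -0.0872) = (0.0000 + 9.5635, 0.0000 + -0.8367) = (9.5635, -0.8367)
link 1: phi[1] = -5 + 160 = 155 deg
  cos(155 deg) = -0.9063, sin(155 deg) = 0.4226
  joint[2] = (9.5635, -0.8367) + 9.9 * (-0.9063, 0.4226) = (9.5635 + -8.9724, -0.8367 + 4.1839) = (0.5910, 3.3472)
link 2: phi[2] = -5 + 160 + 145 = 300 deg
  cos(300 deg) = 0.5000, sin(300 deg) = -0.8660
  joint[3] = (0.5910, 3.3472) + 11.5 * (0.5000, -0.8660) = (0.5910 + 5.7500, 3.3472 + -9.9593) = (6.3410, -6.6121)
link 3: phi[3] = -5 + 160 + 145 + 15 = 315 deg
  cos(315 deg) = 0.7071, sin(315 deg) = -0.7071
  joint[4] = (6.3410, -6.6121) + 8.3 * (0.7071, -0.7071) = (6.3410 + 5.8690, -6.6121 + -5.8690) = (12.2100, -12.4811)
End effector: (12.2100, -12.4811)

Answer: 12.2100 -12.4811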